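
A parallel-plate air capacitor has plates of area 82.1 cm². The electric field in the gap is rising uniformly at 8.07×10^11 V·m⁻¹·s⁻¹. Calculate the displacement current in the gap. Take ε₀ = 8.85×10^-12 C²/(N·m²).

With a uniform field, Φ_E = EA, so I_d = ε₀ A dE/dt = 0.0586 A.

0.0586 A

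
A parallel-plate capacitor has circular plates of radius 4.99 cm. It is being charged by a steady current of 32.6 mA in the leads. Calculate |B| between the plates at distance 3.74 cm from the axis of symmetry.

Between the plates the displacement current equals the wire current: I_d = 32.6 mA = 0.0326 A.
An Ampèrian loop of radius r encloses a fraction (r/R)² of I_d. Then B·2πr = μ₀ I_d (r/R)², giving B = μ₀ I_d r/(2πR²) = 9.79×10^-8 T.

9.79×10^-8 T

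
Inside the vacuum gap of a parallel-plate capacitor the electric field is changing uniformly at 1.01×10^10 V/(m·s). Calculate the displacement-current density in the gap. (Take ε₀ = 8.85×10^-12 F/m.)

0.0894 A/m²

J_d = ε₀ ∂E/∂t, so J_d = 0.0894 A/m².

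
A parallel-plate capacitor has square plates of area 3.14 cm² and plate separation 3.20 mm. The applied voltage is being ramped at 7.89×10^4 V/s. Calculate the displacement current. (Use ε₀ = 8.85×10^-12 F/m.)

6.85×10^-8 A

The displacement current equals the charging current C dV/dt. With C = ε₀A/d = (8.85×10^-12)(3.14×10^-4)/(3.20×10^-3) = 8.684×10^-13 F, I_d = (8.684×10^-13)(7.89×10^4) = 6.85×10^-8 A.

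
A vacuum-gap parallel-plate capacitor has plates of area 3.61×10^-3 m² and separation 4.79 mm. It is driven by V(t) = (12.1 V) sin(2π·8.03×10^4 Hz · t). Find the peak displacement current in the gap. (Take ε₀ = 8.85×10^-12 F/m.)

4.07×10^-5 A

The displacement current equals the conduction current C dV/dt, which peaks at C V₀ ω.
With C = ε₀A/d = (8.85×10^-12)(3.61×10^-3)/(4.79×10^-3) = 6.670×10^-12 F and ω = 2πf = 5.045×10^5 rad/s, I_d,max = (6.670×10^-12)(12.1)(5.045×10^5) = 4.07×10^-5 A.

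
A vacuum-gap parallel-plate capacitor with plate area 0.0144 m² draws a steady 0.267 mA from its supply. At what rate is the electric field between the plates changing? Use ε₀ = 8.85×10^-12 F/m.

2.10×10^9 V/(m·s)

By continuity, I_d in the gap equals the 0.267 mA flowing in the wire.
Then dE/dt = I_d/(ε₀A) = 2.10×10^9 V/(m·s).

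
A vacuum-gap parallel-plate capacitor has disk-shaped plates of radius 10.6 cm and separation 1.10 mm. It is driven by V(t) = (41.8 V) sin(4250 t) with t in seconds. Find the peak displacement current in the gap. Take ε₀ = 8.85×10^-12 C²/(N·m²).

C = ε₀A/d = (8.85×10^-12)(0.03530)/(1.10×10^-3) = 2.840×10^-10 F; ω = 4250 rad/s.
I_d = C dV/dt, so |I_d|_max = C V₀ ω = (2.840×10^-10)(41.8)(4250) = 5.05×10^-5 A.

5.05×10^-5 A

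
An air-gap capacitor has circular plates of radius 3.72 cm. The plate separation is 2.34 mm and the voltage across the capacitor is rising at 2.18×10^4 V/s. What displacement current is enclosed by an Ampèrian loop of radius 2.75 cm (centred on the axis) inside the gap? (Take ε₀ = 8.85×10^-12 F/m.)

With E = V/d, dE/dt = 9.316×10^6 V/(m·s) and πR² = 4.347×10^-3 m², giving I_d = ε₀ πR² dE/dt = 3.584×10^-7 A.
Through an area πr² the displacement current is I_d·(πr²/πR²) = I_d (r/R)² = 1.96×10^-7 A.

1.96×10^-7 A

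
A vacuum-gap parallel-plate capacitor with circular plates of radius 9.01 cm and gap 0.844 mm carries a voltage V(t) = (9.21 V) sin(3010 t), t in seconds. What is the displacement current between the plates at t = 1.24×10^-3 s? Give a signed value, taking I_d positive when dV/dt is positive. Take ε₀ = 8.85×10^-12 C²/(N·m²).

-6.16×10^-6 A

dE/dt = (V₀ω/d)·cos(ωt) with ωt = 3.7324 rad: (9.21)(3010)(-0.8305)/(8.44×10^-4) = -2.728×10^7 V/(m·s).
I_d = ε₀ A dE/dt = (8.85×10^-12)(0.02550)(-2.728×10^7) = -6.16×10^-6 A.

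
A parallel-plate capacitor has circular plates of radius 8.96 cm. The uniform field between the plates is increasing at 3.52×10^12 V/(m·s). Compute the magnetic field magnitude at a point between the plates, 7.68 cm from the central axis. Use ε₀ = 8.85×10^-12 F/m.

Through the whole plate area (πR² = 0.02522 m²), I_d = ε₀ πR² dE/dt = 0.7857 A.
For r < R the Ampère–Maxwell law gives B(2πr) = μ₀ I_d (r²/R²), so B = μ₀ I_d r/(2πR²) = (4π×10^-7)(0.7857)(0.0768)/(2π·0.0896²) = 1.50×10^-6 T.

1.50×10^-6 T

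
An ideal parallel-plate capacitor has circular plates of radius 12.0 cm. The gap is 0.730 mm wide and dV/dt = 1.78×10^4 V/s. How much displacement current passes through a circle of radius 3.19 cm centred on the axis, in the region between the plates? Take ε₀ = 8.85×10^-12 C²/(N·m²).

6.90×10^-7 A

dE/dt = (dV/dt)/d = 2.438×10^7 V/(m·s); I_d = ε₀(πR²)(dE/dt) = (8.85×10^-12)(0.04524)(2.438×10^7) = 9.761×10^-6 A.
Since J_d is uniform, the enclosed fraction is (r/R)² = 0.07067, giving I_d,enc = 6.90×10^-7 A.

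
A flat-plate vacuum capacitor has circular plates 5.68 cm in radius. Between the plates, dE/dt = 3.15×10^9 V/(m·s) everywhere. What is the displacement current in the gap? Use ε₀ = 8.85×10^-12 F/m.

2.83×10^-4 A

The displacement current is ε₀ times dΦ_E/dt = ε₀ A dE/dt = (8.85×10^-12)(0.01014)(3.15×10^9) = 2.83×10^-4 A.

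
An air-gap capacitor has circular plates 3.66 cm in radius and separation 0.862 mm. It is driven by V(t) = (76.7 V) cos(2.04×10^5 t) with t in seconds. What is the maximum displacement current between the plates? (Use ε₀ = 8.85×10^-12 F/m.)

6.76×10^-4 A

The displacement current equals the conduction current C dV/dt, which peaks at C V₀ ω.
With C = ε₀A/d = (8.85×10^-12)(4.208×10^-3)/(8.62×10^-4) = 4.320×10^-11 F and ω = 2.04×10^5 rad/s, I_d,max = (4.320×10^-11)(76.7)(2.04×10^5) = 6.76×10^-4 A.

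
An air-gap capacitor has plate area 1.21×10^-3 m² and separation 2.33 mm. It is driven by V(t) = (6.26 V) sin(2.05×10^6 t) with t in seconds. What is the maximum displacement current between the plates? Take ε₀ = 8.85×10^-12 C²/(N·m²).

(dE/dt)_max = V₀ω/d = 5.508×10^9 V/(m·s); ω = 2.05×10^6 rad/s.
I_d,max = ε₀ A (dE/dt)_max = (8.85×10^-12)(1.21×10^-3)(5.508×10^9) = 5.90×10^-5 A.

5.90×10^-5 A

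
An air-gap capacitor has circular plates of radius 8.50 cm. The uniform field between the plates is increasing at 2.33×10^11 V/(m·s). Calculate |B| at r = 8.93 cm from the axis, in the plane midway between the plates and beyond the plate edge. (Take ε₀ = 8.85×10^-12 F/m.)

I_d = ε₀ dΦ_E/dt = ε₀ πR² (dE/dt) = (8.85×10^-12)(0.02270)(2.33×10^11) = 0.04681 A through the full plate area.
Outside the plates the loop encloses all of I_d, so B·2πr = μ₀ I_d and B = 1.05×10^-7 T.

1.05×10^-7 T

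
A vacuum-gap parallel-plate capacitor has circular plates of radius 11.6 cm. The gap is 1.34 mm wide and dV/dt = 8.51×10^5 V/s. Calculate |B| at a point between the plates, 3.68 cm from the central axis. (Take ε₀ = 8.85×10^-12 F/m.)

I_d = C dV/dt with C = ε₀πR²/d = 2.792×10^-10 F, so I_d = (2.792×10^-10)(8.51×10^5) = 2.376×10^-4 A.
For r < R the Ampère–Maxwell law gives B(2πr) = μ₀ I_d (r²/R²), so B = μ₀ I_d r/(2πR²) = (4π×10^-7)(2.376×10^-4)(0.0368)/(2π·0.116²) = 1.30×10^-10 T.

1.30×10^-10 T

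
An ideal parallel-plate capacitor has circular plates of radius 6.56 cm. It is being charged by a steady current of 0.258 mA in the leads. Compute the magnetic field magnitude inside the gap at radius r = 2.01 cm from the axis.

2.41×10^-10 T

By continuity the displacement current in the gap matches the conduction current: I_d = 2.58×10^-4 A.
For r < R the Ampère–Maxwell law gives B(2πr) = μ₀ I_d (r²/R²), so B = μ₀ I_d r/(2πR²) = (4π×10^-7)(2.58×10^-4)(0.0201)/(2π·0.0656²) = 2.41×10^-10 T.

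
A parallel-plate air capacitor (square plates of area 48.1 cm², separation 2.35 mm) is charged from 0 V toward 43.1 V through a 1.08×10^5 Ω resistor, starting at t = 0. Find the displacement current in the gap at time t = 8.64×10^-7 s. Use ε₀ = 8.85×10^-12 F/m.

C = ε₀A/d = (8.85×10^-12)(4.81×10^-3)/(2.35×10^-3) = 1.811×10^-11 F, so τ = RC = 1.956×10^-6 s.
The conduction current is I(t) = (V₀/R) e^(−t/τ), and the displacement current between the plates equals it.
t/τ = 0.4417; I_d = (43.1/1.08×10^5) · e^(−0.4417) = (3.991×10^-4)(0.6429) = 2.57×10^-4 A.

2.57×10^-4 A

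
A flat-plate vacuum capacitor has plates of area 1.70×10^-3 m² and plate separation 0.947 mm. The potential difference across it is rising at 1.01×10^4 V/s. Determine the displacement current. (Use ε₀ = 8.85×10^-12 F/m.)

C = ε₀A/d = (8.85×10^-12)(1.70×10^-3)/(9.47×10^-4) = 1.589×10^-11 F.
I_d = C dV/dt = (1.589×10^-11)(1.01×10^4) = 1.60×10^-7 A.

1.60×10^-7 A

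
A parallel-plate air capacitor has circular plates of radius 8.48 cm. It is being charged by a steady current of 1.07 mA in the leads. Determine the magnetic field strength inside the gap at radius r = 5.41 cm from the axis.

No conduction current crosses the gap, so I_d there equals the 1.07×10^-3 A in the leads.
An Ampèrian loop of radius r encloses a fraction (r/R)² of I_d. Then B·2πr = μ₀ I_d (r/R)², giving B = μ₀ I_d r/(2πR²) = 1.61×10^-9 T.

1.61×10^-9 T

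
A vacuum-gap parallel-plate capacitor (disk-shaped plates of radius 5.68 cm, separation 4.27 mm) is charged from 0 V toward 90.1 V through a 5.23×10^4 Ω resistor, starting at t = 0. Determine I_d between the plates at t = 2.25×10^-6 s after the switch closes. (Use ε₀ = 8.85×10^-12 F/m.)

2.22×10^-4 A

With C = ε₀A/d = (8.85×10^-12)(0.01014)/(4.27×10^-3) = 2.102×10^-11 F, the time constant is τ = RC = 1.099×10^-6 s, so t/τ = 2.047 and e^(−t/τ) = 0.1291.
I_d = I_cond = (V₀/R) e^(−t/τ) = (1.723×10^-3)(0.1291) = 2.22×10^-4 A.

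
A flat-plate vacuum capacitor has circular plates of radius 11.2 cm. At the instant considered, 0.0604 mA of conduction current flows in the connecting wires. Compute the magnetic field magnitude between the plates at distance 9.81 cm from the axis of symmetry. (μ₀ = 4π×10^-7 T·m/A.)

By continuity the displacement current in the gap matches the conduction current: I_d = 6.04×10^-5 A.
For r < R the Ampère–Maxwell law gives B(2πr) = μ₀ I_d (r²/R²), so B = μ₀ I_d r/(2πR²) = (4π×10^-7)(6.04×10^-5)(0.0981)/(2π·0.112²) = 9.45×10^-11 T.

9.45×10^-11 T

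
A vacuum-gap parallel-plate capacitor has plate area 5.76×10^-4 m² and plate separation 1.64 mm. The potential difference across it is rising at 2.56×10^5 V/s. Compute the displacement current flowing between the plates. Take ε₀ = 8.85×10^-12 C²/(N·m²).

7.96×10^-7 A

C = ε₀A/d = (8.85×10^-12)(5.76×10^-4)/(1.64×10^-3) = 3.108×10^-12 F.
I_d = C dV/dt = (3.108×10^-12)(2.56×10^5) = 7.96×10^-7 A.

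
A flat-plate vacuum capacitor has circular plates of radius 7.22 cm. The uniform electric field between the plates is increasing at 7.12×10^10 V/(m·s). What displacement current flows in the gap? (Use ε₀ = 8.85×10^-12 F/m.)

With a uniform field, Φ_E = EA, so I_d = ε₀ A dE/dt = 0.0103 A.

0.0103 A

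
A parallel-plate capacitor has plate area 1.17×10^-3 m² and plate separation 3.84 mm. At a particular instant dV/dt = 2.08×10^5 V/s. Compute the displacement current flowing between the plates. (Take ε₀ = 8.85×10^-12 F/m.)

C = ε₀A/d = (8.85×10^-12)(1.17×10^-3)/(3.84×10^-3) = 2.696×10^-12 F.
I_d = C dV/dt = (2.696×10^-12)(2.08×10^5) = 5.61×10^-7 A.

5.61×10^-7 A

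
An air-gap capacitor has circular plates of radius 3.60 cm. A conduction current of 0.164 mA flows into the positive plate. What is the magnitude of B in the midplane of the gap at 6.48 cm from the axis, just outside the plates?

5.06×10^-10 T

Between the plates the displacement current equals the wire current: I_d = 0.164 mA = 1.64×10^-4 A.
For r ≥ R the full I_d is enclosed: B = μ₀ I_d/(2πr) = (4π×10^-7)(1.64×10^-4)/(2π·0.0648) = 5.06×10^-10 T.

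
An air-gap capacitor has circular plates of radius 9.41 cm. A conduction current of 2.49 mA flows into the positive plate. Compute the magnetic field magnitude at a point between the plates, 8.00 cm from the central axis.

By continuity the displacement current in the gap matches the conduction current: I_d = 2.49×10^-3 A.
For r < R the Ampère–Maxwell law gives B(2πr) = μ₀ I_d (r²/R²), so B = μ₀ I_d r/(2πR²) = (4π×10^-7)(2.49×10^-3)(0.0800)/(2π·0.0941²) = 4.50×10^-9 T.

4.50×10^-9 T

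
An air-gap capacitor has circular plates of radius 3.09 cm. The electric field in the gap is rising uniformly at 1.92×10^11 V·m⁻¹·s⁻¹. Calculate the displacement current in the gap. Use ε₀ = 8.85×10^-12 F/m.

I_d = ε₀ A (dE/dt) = (8.85×10^-12)(3.000×10^-3 m²)(1.92×10^11) = 5.10×10^-3 A.

5.10×10^-3 A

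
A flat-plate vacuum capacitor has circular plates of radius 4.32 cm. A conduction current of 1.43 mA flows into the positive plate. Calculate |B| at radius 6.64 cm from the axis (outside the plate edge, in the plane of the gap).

4.31×10^-9 T

No conduction current crosses the gap, so I_d there equals the 1.43×10^-3 A in the leads.
Outside the plates the loop encloses all of I_d, so B·2πr = μ₀ I_d and B = 4.31×10^-9 T.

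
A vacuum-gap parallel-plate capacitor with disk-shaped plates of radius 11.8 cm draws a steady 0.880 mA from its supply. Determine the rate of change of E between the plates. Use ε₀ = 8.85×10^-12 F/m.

By continuity, I_d in the gap equals the 0.880 mA flowing in the wire.
Inverting I_d = ε₀ A dE/dt gives dE/dt = 8.80×10^-4 / (8.85×10^-12 · 0.04374) = 2.27×10^9 V/(m·s).

2.27×10^9 V/(m·s)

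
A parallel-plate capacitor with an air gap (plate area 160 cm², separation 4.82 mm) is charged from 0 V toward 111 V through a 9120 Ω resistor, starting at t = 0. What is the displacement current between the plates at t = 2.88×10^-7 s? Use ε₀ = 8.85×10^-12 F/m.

C = ε₀A/d = (8.85×10^-12)(0.0160)/(4.82×10^-3) = 2.938×10^-11 F, so τ = RC = 2.679×10^-7 s.
The conduction current is I(t) = (V₀/R) e^(−t/τ), and the displacement current between the plates equals it.
t/τ = 1.075; I_d = (111/9120) · e^(−1.075) = (0.01217)(0.3413) = 4.15×10^-3 A.

4.15×10^-3 A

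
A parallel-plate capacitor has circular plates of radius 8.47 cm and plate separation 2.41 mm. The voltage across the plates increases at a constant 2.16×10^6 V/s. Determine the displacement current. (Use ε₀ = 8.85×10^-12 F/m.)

E = V/d so dE/dt = (dV/dt)/d = 8.963×10^8 V/(m·s), and I_d = ε₀ A dE/dt = (8.85×10^-12)(0.02254)(8.963×10^8) = 1.79×10^-4 A.

1.79×10^-4 A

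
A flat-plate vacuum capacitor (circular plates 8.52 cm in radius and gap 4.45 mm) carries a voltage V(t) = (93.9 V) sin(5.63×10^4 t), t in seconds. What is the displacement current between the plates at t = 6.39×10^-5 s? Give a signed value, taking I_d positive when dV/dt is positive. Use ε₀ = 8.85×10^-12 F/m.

dV/dt = (93.9)(5.63×10^4)·cos(3.59757) = -4.746×10^6 V/s.
I_d = C dV/dt with C = ε₀A/d = (8.85×10^-12)(0.02280)/(4.45×10^-3) = 4.534×10^-11 F, so I_d = (4.534×10^-11)(-4.746×10^6) = -2.15×10^-4 A.

-2.15×10^-4 A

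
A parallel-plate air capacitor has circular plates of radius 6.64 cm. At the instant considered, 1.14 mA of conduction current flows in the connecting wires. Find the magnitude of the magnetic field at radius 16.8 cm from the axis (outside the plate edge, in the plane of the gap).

1.36×10^-9 T

No conduction current crosses the gap, so I_d there equals the 1.14×10^-3 A in the leads.
For r ≥ R the full I_d is enclosed: B = μ₀ I_d/(2πr) = (4π×10^-7)(1.14×10^-3)/(2π·0.168) = 1.36×10^-9 T.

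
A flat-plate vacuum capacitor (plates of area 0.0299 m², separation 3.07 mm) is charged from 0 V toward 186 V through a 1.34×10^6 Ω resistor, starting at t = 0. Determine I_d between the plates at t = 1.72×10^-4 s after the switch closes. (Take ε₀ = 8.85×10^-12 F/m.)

3.13×10^-5 A

C = ε₀A/d = (8.85×10^-12)(0.0299)/(3.07×10^-3) = 8.619×10^-11 F and τ = RC = 1.155×10^-4 s. I_d in the gap equals the RC charging current.
I_d(t) = (V₀/R) e^(−t/τ) = 1.388×10^-4 · e^(−1.489) = 3.13×10^-5 A.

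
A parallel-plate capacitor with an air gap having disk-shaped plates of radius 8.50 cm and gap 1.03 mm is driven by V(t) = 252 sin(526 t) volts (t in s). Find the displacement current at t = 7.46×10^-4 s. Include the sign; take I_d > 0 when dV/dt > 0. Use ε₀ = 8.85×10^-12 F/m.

2.39×10^-5 A

dV/dt = (252)(526)·cos(0.392396) = 1.225×10^5 V/s.
I_d = C dV/dt with C = ε₀A/d = (8.85×10^-12)(0.02270)/(1.03×10^-3) = 1.950×10^-10 F, so I_d = (1.950×10^-10)(1.225×10^5) = 2.39×10^-5 A.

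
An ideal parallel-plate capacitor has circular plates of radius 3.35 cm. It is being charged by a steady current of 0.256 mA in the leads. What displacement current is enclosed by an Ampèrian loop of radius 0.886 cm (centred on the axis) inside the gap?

No conduction current crosses the gap, so I_d there equals the 2.56×10^-4 A in the leads.
Since J_d is uniform, the enclosed fraction is (r/R)² = 0.06995, giving I_d,enc = 1.79×10^-5 A.

1.79×10^-5 A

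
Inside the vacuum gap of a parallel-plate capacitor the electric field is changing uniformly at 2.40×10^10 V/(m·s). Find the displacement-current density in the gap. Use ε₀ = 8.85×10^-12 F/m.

The displacement-current density is ε₀ ∂E/∂t = (8.85×10^-12)(2.40×10^10) = 0.212 A/m².

0.212 A/m²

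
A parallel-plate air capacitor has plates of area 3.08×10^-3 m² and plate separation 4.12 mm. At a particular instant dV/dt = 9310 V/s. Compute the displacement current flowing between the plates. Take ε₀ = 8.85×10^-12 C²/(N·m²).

The displacement current equals the charging current C dV/dt. With C = ε₀A/d = (8.85×10^-12)(3.08×10^-3)/(4.12×10^-3) = 6.616×10^-12 F, I_d = (6.616×10^-12)(9310) = 6.16×10^-8 A.

6.16×10^-8 A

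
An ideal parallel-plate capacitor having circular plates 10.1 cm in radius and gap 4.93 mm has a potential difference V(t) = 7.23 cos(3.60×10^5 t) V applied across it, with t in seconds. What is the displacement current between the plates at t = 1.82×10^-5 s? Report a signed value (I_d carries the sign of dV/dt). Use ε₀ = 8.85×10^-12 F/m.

-3.98×10^-5 A

dE/dt = (V₀ω/d)·−sin(ωt) with ωt = 6.552 rad: (7.23)(3.60×10^5)(-0.2656)/(4.93×10^-3) = -1.402×10^8 V/(m·s).
I_d = ε₀ A dE/dt = (8.85×10^-12)(0.03205)(-1.402×10^8) = -3.98×10^-5 A.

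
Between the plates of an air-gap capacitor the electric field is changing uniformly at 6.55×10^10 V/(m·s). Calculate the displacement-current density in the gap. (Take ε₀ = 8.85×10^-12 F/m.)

J_d = ε₀ dE/dt = (8.85×10^-12)(6.55×10^10) = 0.580 A/m².

0.580 A/m²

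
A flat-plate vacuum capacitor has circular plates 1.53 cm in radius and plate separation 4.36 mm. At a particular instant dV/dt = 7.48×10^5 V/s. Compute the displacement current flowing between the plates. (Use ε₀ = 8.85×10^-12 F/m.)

E = V/d so dE/dt = (dV/dt)/d = 1.716×10^8 V/(m·s), and I_d = ε₀ A dE/dt = (8.85×10^-12)(7.354×10^-4)(1.716×10^8) = 1.12×10^-6 A.

1.12×10^-6 A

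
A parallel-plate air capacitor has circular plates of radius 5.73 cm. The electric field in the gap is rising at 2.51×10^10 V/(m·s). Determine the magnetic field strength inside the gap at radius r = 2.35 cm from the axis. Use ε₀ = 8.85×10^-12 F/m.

3.28×10^-9 T

Total displacement current: I_d = ε₀(πR²)(dE/dt) = (8.85×10^-12)(0.01031)(2.51×10^10) = 2.290×10^-3 A.
For r < R the Ampère–Maxwell law gives B(2πr) = μ₀ I_d (r²/R²), so B = μ₀ I_d r/(2πR²) = (4π×10^-7)(2.290×10^-3)(0.0235)/(2π·0.0573²) = 3.28×10^-9 T.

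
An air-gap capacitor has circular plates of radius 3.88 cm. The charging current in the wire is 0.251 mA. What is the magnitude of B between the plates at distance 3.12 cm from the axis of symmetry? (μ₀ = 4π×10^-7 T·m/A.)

No conduction current crosses the gap, so I_d there equals the 2.51×10^-4 A in the leads.
∮B·dl = μ₀ I_d,enc with I_d,enc = I_d r²/R² = 1.623×10^-4 A; so B = μ₀ I_d,enc/(2πr) = 1.04×10^-9 T.

1.04×10^-9 T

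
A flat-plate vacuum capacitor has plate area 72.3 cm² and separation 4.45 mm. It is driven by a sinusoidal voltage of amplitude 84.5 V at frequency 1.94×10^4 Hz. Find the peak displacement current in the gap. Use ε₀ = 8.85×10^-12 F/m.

C = ε₀A/d = (8.85×10^-12)(7.23×10^-3)/(4.45×10^-3) = 1.438×10^-11 F; ω = 2πf = 1.219×10^5 rad/s.
I_d = C dV/dt, so |I_d|_max = C V₀ ω = (1.438×10^-11)(84.5)(1.219×10^5) = 1.48×10^-4 A.

1.48×10^-4 A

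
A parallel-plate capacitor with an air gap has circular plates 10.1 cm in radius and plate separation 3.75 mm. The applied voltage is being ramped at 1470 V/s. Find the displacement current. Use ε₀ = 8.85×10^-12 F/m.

1.11×10^-7 A

C = ε₀A/d = (8.85×10^-12)(0.03205)/(3.75×10^-3) = 7.564×10^-11 F.
I_d = C dV/dt = (7.564×10^-11)(1470) = 1.11×10^-7 A.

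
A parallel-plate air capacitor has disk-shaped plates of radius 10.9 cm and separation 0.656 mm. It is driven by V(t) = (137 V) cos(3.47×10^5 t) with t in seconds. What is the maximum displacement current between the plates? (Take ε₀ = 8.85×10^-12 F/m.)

(dE/dt)_max = V₀ω/d = 7.247×10^10 V/(m·s); ω = 3.47×10^5 rad/s.
I_d,max = ε₀ A (dE/dt)_max = (8.85×10^-12)(0.03733)(7.247×10^10) = 0.0239 A.

0.0239 A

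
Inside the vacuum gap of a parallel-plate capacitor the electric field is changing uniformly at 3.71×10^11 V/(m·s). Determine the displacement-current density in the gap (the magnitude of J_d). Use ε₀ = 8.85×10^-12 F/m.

J_d = ε₀ dE/dt = (8.85×10^-12)(3.71×10^11) = 3.28 A/m².

3.28 A/m²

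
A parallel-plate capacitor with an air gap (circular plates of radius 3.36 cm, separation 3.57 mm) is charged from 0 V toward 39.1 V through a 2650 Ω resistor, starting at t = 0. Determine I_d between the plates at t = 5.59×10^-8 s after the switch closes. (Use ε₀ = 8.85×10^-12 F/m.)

1.34×10^-3 A

C = ε₀A/d = (8.85×10^-12)(3.547×10^-3)/(3.57×10^-3) = 8.793×10^-12 F and τ = RC = 2.330×10^-8 s. I_d in the gap equals the RC charging current.
I_d(t) = (V₀/R) e^(−t/τ) = 0.01475 · e^(−2.399) = 1.34×10^-3 A.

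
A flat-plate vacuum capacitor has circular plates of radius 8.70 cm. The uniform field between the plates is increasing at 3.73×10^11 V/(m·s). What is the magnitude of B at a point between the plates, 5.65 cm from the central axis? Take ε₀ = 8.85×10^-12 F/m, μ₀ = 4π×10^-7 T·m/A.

1.17×10^-7 T

I_d = ε₀ dΦ_E/dt = ε₀ πR² (dE/dt) = (8.85×10^-12)(0.02378)(3.73×10^11) = 0.07850 A through the full plate area.
An Ampèrian loop of radius r encloses a fraction (r/R)² of I_d. Then B·2πr = μ₀ I_d (r/R)², giving B = μ₀ I_d r/(2πR²) = 1.17×10^-7 T.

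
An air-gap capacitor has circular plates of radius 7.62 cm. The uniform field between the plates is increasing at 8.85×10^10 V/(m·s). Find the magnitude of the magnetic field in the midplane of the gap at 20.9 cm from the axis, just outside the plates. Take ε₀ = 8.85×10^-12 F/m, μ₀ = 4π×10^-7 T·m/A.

Total displacement current: I_d = ε₀(πR²)(dE/dt) = (8.85×10^-12)(0.01824)(8.85×10^10) = 0.01429 A.
For r ≥ R the full I_d is enclosed: B = μ₀ I_d/(2πr) = (4π×10^-7)(0.01429)/(2π·0.209) = 1.37×10^-8 T.

1.37×10^-8 T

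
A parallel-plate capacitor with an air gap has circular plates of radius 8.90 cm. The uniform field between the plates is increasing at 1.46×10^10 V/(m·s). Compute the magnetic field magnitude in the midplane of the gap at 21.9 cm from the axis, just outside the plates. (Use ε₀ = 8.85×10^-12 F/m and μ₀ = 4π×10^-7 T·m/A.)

Total displacement current: I_d = ε₀(πR²)(dE/dt) = (8.85×10^-12)(0.02488)(1.46×10^10) = 3.215×10^-3 A.
For r ≥ R the full I_d is enclosed: B = μ₀ I_d/(2πr) = (4π×10^-7)(3.215×10^-3)/(2π·0.219) = 2.94×10^-9 T.

2.94×10^-9 T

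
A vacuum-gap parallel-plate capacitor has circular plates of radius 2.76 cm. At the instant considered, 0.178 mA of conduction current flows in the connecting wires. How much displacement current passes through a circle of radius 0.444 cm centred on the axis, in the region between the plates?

4.61×10^-6 A

By continuity the displacement current in the gap matches the conduction current: I_d = 1.78×10^-4 A.
Through an area πr² the displacement current is I_d·(πr²/πR²) = I_d (r/R)² = 4.61×10^-6 A.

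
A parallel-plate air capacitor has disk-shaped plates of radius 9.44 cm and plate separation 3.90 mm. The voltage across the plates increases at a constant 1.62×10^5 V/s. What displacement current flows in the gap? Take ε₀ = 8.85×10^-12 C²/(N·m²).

E = V/d so dE/dt = (dV/dt)/d = 4.154×10^7 V/(m·s), and I_d = ε₀ A dE/dt = (8.85×10^-12)(0.02800)(4.154×10^7) = 1.03×10^-5 A.

1.03×10^-5 A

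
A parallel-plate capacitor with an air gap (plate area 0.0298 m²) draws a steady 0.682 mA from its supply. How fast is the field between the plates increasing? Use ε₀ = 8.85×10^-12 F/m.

The displacement current between the plates equals the conduction current, I_d = 0.682 mA.
Since I_d = ε₀ A dE/dt, dE/dt = I_d/(ε₀A) = (6.82×10^-4)/((8.85×10^-12)(0.0298)) = 2.59×10^9 V/(m·s).

2.59×10^9 V/(m·s)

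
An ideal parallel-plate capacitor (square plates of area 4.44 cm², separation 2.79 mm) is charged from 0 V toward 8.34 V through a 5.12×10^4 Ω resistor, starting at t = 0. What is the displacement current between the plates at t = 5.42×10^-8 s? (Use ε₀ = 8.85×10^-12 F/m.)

7.68×10^-5 A

With C = ε₀A/d = (8.85×10^-12)(4.44×10^-4)/(2.79×10^-3) = 1.408×10^-12 F, the time constant is τ = RC = 7.209×10^-8 s, so t/τ = 0.7518 and e^(−t/τ) = 0.4715.
I_d = I_cond = (V₀/R) e^(−t/τ) = (1.629×10^-4)(0.4715) = 7.68×10^-5 A.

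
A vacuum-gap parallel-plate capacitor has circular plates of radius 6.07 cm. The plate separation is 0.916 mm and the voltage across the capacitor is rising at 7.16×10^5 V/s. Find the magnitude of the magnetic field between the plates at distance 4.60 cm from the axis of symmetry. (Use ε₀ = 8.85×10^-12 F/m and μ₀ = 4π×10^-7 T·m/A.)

2.00×10^-10 T

With E = V/d, dE/dt = 7.817×10^8 V/(m·s) and πR² = 0.01158 m², giving I_d = ε₀ πR² dE/dt = 8.011×10^-5 A.
For r < R the Ampère–Maxwell law gives B(2πr) = μ₀ I_d (r²/R²), so B = μ₀ I_d r/(2πR²) = (4π×10^-7)(8.011×10^-5)(0.0460)/(2π·0.0607²) = 2.00×10^-10 T.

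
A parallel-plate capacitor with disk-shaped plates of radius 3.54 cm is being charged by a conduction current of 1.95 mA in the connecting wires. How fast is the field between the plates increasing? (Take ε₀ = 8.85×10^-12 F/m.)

The displacement current between the plates equals the conduction current, I_d = 1.95 mA.
Then dE/dt = I_d/(ε₀A) = 5.60×10^10 V/(m·s).

5.60×10^10 V/(m·s)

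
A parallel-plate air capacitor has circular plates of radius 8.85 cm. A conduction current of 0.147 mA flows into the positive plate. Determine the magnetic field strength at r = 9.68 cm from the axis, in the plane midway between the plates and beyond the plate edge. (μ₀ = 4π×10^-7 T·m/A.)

No conduction current crosses the gap, so I_d there equals the 1.47×10^-4 A in the leads.
Outside the plates the loop encloses all of I_d, so B·2πr = μ₀ I_d and B = 3.04×10^-10 T.

3.04×10^-10 T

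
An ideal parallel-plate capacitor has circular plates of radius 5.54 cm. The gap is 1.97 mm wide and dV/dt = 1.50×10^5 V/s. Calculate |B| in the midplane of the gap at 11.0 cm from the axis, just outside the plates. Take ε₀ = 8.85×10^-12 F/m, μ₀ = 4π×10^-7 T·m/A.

With E = V/d, dE/dt = 7.614×10^7 V/(m·s) and πR² = 9.642×10^-3 m², giving I_d = ε₀ πR² dE/dt = 6.497×10^-6 A.
For r ≥ R the full I_d is enclosed: B = μ₀ I_d/(2πr) = (4π×10^-7)(6.497×10^-6)/(2π·0.110) = 1.18×10^-11 T.

1.18×10^-11 T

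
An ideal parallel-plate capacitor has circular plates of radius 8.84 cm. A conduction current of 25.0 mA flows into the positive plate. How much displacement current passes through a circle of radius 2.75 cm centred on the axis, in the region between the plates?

2.42×10^-3 A

No conduction current crosses the gap, so I_d there equals the 0.0250 A in the leads.
Since J_d is uniform, the enclosed fraction is (r/R)² = 0.09677, giving I_d,enc = 2.42×10^-3 A.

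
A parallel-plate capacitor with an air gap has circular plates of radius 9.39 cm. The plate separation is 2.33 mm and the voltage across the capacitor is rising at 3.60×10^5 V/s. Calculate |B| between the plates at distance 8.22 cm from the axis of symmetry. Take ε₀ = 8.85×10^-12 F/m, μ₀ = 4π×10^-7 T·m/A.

7.06×10^-11 T

With E = V/d, dE/dt = 1.545×10^8 V/(m·s) and πR² = 0.02770 m², giving I_d = ε₀ πR² dE/dt = 3.787×10^-5 A.
∮B·dl = μ₀ I_d,enc with I_d,enc = I_d r²/R² = 2.902×10^-5 A; so B = μ₀ I_d,enc/(2πr) = 7.06×10^-11 T.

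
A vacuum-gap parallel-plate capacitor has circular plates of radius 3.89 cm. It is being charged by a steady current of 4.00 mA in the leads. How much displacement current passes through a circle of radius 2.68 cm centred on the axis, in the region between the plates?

1.90×10^-3 A

Between the plates the displacement current equals the wire current: I_d = 4.00 mA = 4.00×10^-3 A.
The field is uniform, so I_d,enc = I_d (r/R)² = (4.00×10^-3)(2.68/3.89)² = 1.90×10^-3 A.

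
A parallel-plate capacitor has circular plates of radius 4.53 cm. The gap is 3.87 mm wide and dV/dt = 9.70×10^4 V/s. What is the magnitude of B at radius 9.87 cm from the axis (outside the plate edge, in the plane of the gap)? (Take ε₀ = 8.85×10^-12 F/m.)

I_d = C dV/dt with C = ε₀πR²/d = 1.474×10^-11 F, so I_d = (1.474×10^-11)(9.70×10^4) = 1.430×10^-6 A.
Outside the plates the loop encloses all of I_d, so B·2πr = μ₀ I_d and B = 2.90×10^-12 T.

2.90×10^-12 T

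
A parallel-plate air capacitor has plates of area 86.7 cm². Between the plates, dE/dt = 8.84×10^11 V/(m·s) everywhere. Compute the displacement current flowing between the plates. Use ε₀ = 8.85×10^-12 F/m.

0.0678 A

I_d = ε₀ A (dE/dt) = (8.85×10^-12)(8.67×10^-3 m²)(8.84×10^11) = 0.0678 A.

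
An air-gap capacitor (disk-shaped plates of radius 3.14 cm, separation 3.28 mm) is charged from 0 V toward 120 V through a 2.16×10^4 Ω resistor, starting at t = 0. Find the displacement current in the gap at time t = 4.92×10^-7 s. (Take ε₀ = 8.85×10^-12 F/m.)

3.64×10^-4 A

C = ε₀A/d = (8.85×10^-12)(3.097×10^-3)/(3.28×10^-3) = 8.356×10^-12 F and τ = RC = 1.805×10^-7 s. I_d in the gap equals the RC charging current.
I_d(t) = (V₀/R) e^(−t/τ) = 5.556×10^-3 · e^(−2.726) = 3.64×10^-4 A.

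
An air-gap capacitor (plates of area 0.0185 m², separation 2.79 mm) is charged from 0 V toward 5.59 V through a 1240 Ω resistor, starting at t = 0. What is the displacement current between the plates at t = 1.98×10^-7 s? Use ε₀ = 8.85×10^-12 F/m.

2.97×10^-4 A

With C = ε₀A/d = (8.85×10^-12)(0.0185)/(2.79×10^-3) = 5.868×10^-11 F, the time constant is τ = RC = 7.276×10^-8 s, so t/τ = 2.721 and e^(−t/τ) = 0.06581.
I_d = I_cond = (V₀/R) e^(−t/τ) = (4.508×10^-3)(0.06581) = 2.97×10^-4 A.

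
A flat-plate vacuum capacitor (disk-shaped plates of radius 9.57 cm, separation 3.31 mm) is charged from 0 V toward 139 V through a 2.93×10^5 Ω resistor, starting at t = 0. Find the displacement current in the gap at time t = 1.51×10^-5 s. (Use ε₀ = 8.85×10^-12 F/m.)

C = ε₀A/d = (8.85×10^-12)(0.02877)/(3.31×10^-3) = 7.692×10^-11 F, so τ = RC = 2.254×10^-5 s.
The conduction current is I(t) = (V₀/R) e^(−t/τ), and the displacement current between the plates equals it.
t/τ = 0.6699; I_d = (139/2.93×10^5) · e^(−0.6699) = (4.744×10^-4)(0.5118) = 2.43×10^-4 A.

2.43×10^-4 A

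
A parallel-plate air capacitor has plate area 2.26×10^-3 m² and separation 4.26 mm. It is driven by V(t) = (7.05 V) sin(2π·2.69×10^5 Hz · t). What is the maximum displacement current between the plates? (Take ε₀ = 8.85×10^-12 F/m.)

The displacement current equals the conduction current C dV/dt, which peaks at C V₀ ω.
With C = ε₀A/d = (8.85×10^-12)(2.26×10^-3)/(4.26×10^-3) = 4.695×10^-12 F and ω = 2πf = 1.690×10^6 rad/s, I_d,max = (4.695×10^-12)(7.05)(1.690×10^6) = 5.59×10^-5 A.

5.59×10^-5 A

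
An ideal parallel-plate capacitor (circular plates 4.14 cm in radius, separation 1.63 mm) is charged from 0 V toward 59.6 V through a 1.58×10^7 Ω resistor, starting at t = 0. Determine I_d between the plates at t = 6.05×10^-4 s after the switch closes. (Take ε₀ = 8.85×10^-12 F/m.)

C = ε₀A/d = (8.85×10^-12)(5.385×10^-3)/(1.63×10^-3) = 2.924×10^-11 F, so τ = RC = 4.620×10^-4 s.
The conduction current is I(t) = (V₀/R) e^(−t/τ), and the displacement current between the plates equals it.
t/τ = 1.310; I_d = (59.6/1.58×10^7) · e^(−1.310) = (3.772×10^-6)(0.2698) = 1.02×10^-6 A.

1.02×10^-6 A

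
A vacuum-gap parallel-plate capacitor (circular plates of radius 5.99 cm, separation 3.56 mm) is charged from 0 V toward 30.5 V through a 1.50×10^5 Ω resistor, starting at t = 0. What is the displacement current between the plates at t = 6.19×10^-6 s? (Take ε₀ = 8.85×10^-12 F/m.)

C = ε₀A/d = (8.85×10^-12)(0.01127)/(3.56×10^-3) = 2.802×10^-11 F, so τ = RC = 4.203×10^-6 s.
The conduction current is I(t) = (V₀/R) e^(−t/τ), and the displacement current between the plates equals it.
t/τ = 1.473; I_d = (30.5/1.50×10^5) · e^(−1.473) = (2.033×10^-4)(0.2292) = 4.66×10^-5 A.

4.66×10^-5 A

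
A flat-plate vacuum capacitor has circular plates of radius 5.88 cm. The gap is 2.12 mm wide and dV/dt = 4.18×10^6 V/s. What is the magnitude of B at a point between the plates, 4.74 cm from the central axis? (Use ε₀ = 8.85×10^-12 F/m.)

dE/dt = (dV/dt)/d = 1.972×10^9 V/(m·s); I_d = ε₀(πR²)(dE/dt) = (8.85×10^-12)(0.01086)(1.972×10^9) = 1.895×10^-4 A.
For r < R the Ampère–Maxwell law gives B(2πr) = μ₀ I_d (r²/R²), so B = μ₀ I_d r/(2πR²) = (4π×10^-7)(1.895×10^-4)(0.0474)/(2π·0.0588²) = 5.20×10^-10 T.

5.20×10^-10 T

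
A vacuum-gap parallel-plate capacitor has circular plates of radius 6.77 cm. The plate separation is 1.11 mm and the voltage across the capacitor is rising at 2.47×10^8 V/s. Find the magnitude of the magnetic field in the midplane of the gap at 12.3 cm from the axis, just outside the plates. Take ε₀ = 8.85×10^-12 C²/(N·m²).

4.61×10^-8 T

I_d = C dV/dt with C = ε₀πR²/d = 1.148×10^-10 F, so I_d = (1.148×10^-10)(2.47×10^8) = 0.02836 A.
With r > R the enclosed displacement current is the full I_d; B = μ₀ I_d / (2πr) = 4.61×10^-8 T.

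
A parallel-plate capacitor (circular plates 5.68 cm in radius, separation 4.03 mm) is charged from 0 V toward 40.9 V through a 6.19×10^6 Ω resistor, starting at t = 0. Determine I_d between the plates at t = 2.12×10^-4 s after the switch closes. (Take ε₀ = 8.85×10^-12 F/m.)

With C = ε₀A/d = (8.85×10^-12)(0.01014)/(4.03×10^-3) = 2.227×10^-11 F, the time constant is τ = RC = 1.379×10^-4 s, so t/τ = 1.537 and e^(−t/τ) = 0.2150.
I_d = I_cond = (V₀/R) e^(−t/τ) = (6.607×10^-6)(0.2150) = 1.42×10^-6 A.

1.42×10^-6 A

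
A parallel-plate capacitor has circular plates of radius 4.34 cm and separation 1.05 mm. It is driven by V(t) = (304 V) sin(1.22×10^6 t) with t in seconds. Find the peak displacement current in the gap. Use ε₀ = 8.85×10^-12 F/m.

0.0185 A

The displacement current equals the conduction current C dV/dt, which peaks at C V₀ ω.
With C = ε₀A/d = (8.85×10^-12)(5.917×10^-3)/(1.05×10^-3) = 4.987×10^-11 F and ω = 1.22×10^6 rad/s, I_d,max = (4.987×10^-11)(304)(1.22×10^6) = 0.0185 A.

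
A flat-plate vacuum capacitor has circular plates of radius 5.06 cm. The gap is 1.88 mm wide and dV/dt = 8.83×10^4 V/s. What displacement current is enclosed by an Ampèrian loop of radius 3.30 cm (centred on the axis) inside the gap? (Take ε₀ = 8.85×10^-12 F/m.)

1.42×10^-6 A

With E = V/d, dE/dt = 4.697×10^7 V/(m·s) and πR² = 8.044×10^-3 m², giving I_d = ε₀ πR² dE/dt = 3.344×10^-6 A.
Through an area πr² the displacement current is I_d·(πr²/πR²) = I_d (r/R)² = 1.42×10^-6 A.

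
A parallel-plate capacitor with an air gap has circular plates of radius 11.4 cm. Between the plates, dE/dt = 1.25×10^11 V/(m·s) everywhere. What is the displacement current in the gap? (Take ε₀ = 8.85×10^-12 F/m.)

0.0452 A

I_d = ε₀ A (dE/dt) = (8.85×10^-12)(0.04083 m²)(1.25×10^11) = 0.0452 A.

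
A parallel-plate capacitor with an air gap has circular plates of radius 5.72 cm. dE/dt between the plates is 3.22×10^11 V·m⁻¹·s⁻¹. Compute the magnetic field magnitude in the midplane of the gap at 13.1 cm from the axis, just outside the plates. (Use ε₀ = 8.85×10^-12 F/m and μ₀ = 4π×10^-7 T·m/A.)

4.47×10^-8 T

Through the whole plate area (πR² = 0.01028 m²), I_d = ε₀ πR² dE/dt = 0.02929 A.
For r ≥ R the full I_d is enclosed: B = μ₀ I_d/(2πr) = (4π×10^-7)(0.02929)/(2π·0.131) = 4.47×10^-8 T.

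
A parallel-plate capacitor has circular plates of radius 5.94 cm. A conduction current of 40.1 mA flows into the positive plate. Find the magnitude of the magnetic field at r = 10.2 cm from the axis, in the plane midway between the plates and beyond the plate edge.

7.86×10^-8 T

No conduction current crosses the gap, so I_d there equals the 0.0401 A in the leads.
With r > R the enclosed displacement current is the full I_d; B = μ₀ I_d / (2πr) = 7.86×10^-8 T.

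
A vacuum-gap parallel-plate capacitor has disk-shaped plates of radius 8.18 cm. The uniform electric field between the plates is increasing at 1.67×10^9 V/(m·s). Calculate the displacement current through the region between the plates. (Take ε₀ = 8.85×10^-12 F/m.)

3.11×10^-4 A

The displacement current is ε₀ times dΦ_E/dt = ε₀ A dE/dt = (8.85×10^-12)(0.02102)(1.67×10^9) = 3.11×10^-4 A.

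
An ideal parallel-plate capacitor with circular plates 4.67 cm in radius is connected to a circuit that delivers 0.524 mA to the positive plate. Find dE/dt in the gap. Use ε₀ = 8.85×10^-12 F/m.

The displacement current between the plates equals the conduction current, I_d = 0.524 mA.
Inverting I_d = ε₀ A dE/dt gives dE/dt = 5.24×10^-4 / (8.85×10^-12 · 6.851×10^-3) = 8.64×10^9 V/(m·s).

8.64×10^9 V/(m·s)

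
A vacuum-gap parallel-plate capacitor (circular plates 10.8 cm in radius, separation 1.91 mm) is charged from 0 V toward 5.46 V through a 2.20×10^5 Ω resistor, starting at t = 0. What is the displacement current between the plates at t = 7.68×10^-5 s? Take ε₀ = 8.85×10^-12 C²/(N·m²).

3.18×10^-6 A

C = ε₀A/d = (8.85×10^-12)(0.03664)/(1.91×10^-3) = 1.698×10^-10 F, so τ = RC = 3.736×10^-5 s.
The conduction current is I(t) = (V₀/R) e^(−t/τ), and the displacement current between the plates equals it.
t/τ = 2.056; I_d = (5.46/2.20×10^5) · e^(−2.056) = (2.482×10^-5)(0.1280) = 3.18×10^-6 A.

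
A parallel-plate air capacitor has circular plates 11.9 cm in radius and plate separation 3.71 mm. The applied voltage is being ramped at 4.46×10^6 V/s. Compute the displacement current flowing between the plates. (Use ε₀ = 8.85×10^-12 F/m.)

E = V/d so dE/dt = (dV/dt)/d = 1.202×10^9 V/(m·s), and I_d = ε₀ A dE/dt = (8.85×10^-12)(0.04449)(1.202×10^9) = 4.73×10^-4 A.

4.73×10^-4 A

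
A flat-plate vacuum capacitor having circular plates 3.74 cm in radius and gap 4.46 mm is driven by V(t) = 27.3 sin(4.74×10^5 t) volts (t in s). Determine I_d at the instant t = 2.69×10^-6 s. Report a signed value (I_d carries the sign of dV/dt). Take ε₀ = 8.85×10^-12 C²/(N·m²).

dE/dt = (V₀ω/d)·cos(ωt) with ωt = 1.27506 rad: (27.3)(4.74×10^5)(0.2914)/(4.46×10^-3) = 8.455×10^8 V/(m·s).
I_d = ε₀ A dE/dt = (8.85×10^-12)(4.394×10^-3)(8.455×10^8) = 3.29×10^-5 A.

3.29×10^-5 A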